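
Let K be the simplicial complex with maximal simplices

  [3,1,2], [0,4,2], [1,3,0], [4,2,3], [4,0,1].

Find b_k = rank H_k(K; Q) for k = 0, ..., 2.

b_0 = 1, b_1 = 1, b_2 = 0.

K has 5 vertices, 10 edges, 5 triangles.
rank ∂_0 = 0, rank ∂_1 = 4 ⇒ b_0 = 5 − 0 − 4 = 1; all invariant factors of ∂_1 are 1 so no torsion. So H_0 = Z.
rank ∂_1 = 4, rank ∂_2 = 5 ⇒ b_1 = 10 − 4 − 5 = 1; all invariant factors of ∂_2 are 1 so no torsion. So H_1 = Z.
rank ∂_2 = 5, rank ∂_3 = 0 ⇒ b_2 = 5 − 5 − 0 = 0. So H_2 = 0.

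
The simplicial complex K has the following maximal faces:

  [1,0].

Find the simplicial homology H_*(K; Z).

H_0 = Z,  H_1 = 0.

We work with the vertex ordering 0 < 1. The simplices of K, each written with vertices in increasing order, are:

  0-simplices (2): [0], [1]
  1-simplices (1): [0,1]

Hence C_0 ≅ Z^2, C_1 ≅ Z^1.

∂_1: C_1 → C_0 sends each edge [p,q] (with p < q) to q − p. For instance
  ∂[0,1] = [1] − [0].
The 2×1 boundary matrix has rank 1 and Smith normal form diag(1).

Now H_k = ker ∂_k / im ∂_{k+1}, so:

  H_0: rank C_0 − rank ∂_1 = 2 − 1 = 1, and the invariant factors of ∂_1 are all 1, so H_0 = Z.
  H_1: rank ker ∂_1 − rank ∂_2 = (1 − 1) − 0 = 0, and there is no ∂_2, so H_1 = 0.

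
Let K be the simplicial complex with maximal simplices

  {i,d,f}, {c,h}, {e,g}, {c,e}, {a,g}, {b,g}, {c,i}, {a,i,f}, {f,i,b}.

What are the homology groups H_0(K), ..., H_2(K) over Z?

We work with the vertex ordering a < b < c < d < e < f < g < h < i. The simplices of K, each written with vertices in increasing order, are:

  0-simplices (9): a, b, c, d, e, f, g, h, i
  1-simplices (13): af, ag, ai, bf, bg, bi, ce, ch, ci, df, di, eg, fi
  2-simplices (3): afi, bfi, dfi

Hence C_0 ≅ Z^9, C_1 ≅ Z^13, C_2 ≅ Z^3.

Boundary ∂_1: C_1 → C_0 maps an edge to its endpoints' difference, ∂[p,q] = q − p.
As a 9×13 matrix over Z this has rank 8, with invariant factors (1,1,1,1,1,1,1,1).

The boundary map ∂_2: C_2 → C_1 maps a triangle to the signed sum of its edges. For instance
  ∂bfi = fi − bi + bf,
  ∂dfi = fi − di + df.
The 13×3 boundary matrix has rank 3 and Smith normal form diag(1,1,1).

Computing H_k = (kernel of ∂_k) / (image of ∂_{k+1}):

  H_0: rank C_0 − rank ∂_1 = 9 − 8 = 1, and the invariant factors of ∂_1 are all 1, so H_0 = Z.
  H_1: rank ker ∂_1 − rank ∂_2 = (13 − 8) − 3 = 2, and the invariant factors of ∂_2 are all 1, so H_1 = Z^2.
  H_2: rank ker ∂_2 − rank ∂_3 = (3 − 3) − 0 = 0, and there is no ∂_3, so H_2 = 0.

H_0 = Z,  H_1 = Z^2,  H_2 = 0.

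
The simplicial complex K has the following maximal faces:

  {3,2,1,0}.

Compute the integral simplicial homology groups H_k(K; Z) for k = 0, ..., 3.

H_0 ≅ Z,  H_1 = 0,  H_2 = 0,  H_3 = 0.

Order the vertices as 0 < 1 < 2 < 3. Listing each simplex with vertices in this order, K has dimension 3 with simplices:

  0-simplices (4): [0], [1], [2], [3]
  1-simplices (6): [0,1], [0,2], [0,3], [1,2], [1,3], [2,3]
  2-simplices (4): [0,1,2], [0,1,3], [0,2,3], [1,2,3]
  3-simplices (1): [0,1,2,3]

Hence C_0 ≅ Z^4, C_1 ≅ Z^6, C_2 ≅ Z^4, C_3 ≅ Z^1.

∂_1: C_1 → C_0 sends each edge [p,q] (with p < q) to q − p. For instance
  ∂[0,3] = [3] − [0].
The 4×6 boundary matrix has rank 3 and Smith normal form diag(1,1,1).

The boundary map ∂_2: C_2 → C_1 sends each 2-simplex [p,q,r] to [q,r] − [p,r] + [p,q]. For instance
  ∂[0,1,2] = [1,2] − [0,2] + [0,1],
  ∂[1,2,3] = [2,3] − [1,3] + [1,2].
The 6×4 boundary matrix has rank 3 and Smith normal form diag(1,1,1).

Boundary ∂_3: C_3 → C_2 sends each 3-simplex σ to the alternating sum Σ_i (−1)^i (σ with its i-th vertex removed). For instance
  ∂[0,1,2,3] = [1,2,3] − [0,2,3] + [0,1,3] − [0,1,2].
As a 4×1 matrix over Z this has rank 1, with invariant factors (1).

From H_k ≅ ker(∂_k) / im(∂_{k+1}) we obtain:

  H_0: rank C_0 − rank ∂_1 = 4 − 3 = 1, and the invariant factors of ∂_1 are all 1, so H_0 = Z.
  H_1: rank ker ∂_1 − rank ∂_2 = (6 − 3) − 3 = 0, and the invariant factors of ∂_2 are all 1, so H_1 = 0.
  H_2: rank ker ∂_2 − rank ∂_3 = (4 − 3) − 1 = 0, and the invariant factors of ∂_3 are all 1, so H_2 = 0.
  H_3: rank ker ∂_3 − rank ∂_4 = (1 − 1) − 0 = 0, and there is no ∂_4, so H_3 = 0.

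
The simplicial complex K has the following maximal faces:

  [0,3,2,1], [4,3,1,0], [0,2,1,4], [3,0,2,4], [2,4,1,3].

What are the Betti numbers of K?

b_0 = 1, b_1 = 0, b_2 = 0, b_3 = 1.

Order the vertices as 0 < 1 < 2 < 3 < 4. Listing each simplex with vertices in this order, K has dimension 3 with simplices:

  0-simplices (5): [0], [1], [2], [3], [4]
  1-simplices (10): [0,1], [0,2], [0,3], [0,4], [1,2], [1,3], [1,4], [2,3], [2,4], [3,4]
  2-simplices (10): [0,1,2], [0,1,3], [0,1,4], [0,2,3], [0,2,4], [0,3,4], [1,2,3], [1,2,4], [1,3,4], [2,3,4]
  3-simplices (5): [0,1,2,3], [0,1,2,4], [0,1,3,4], [0,2,3,4], [1,2,3,4]

Hence C_0 ≅ Z^5, C_1 ≅ Z^10, C_2 ≅ Z^10, C_3 ≅ Z^5.

∂_1: C_1 → C_0 is given by ∂[p,q] = [q] − [p].
This gives a 5×10 integer matrix of rank 4; reducing to Smith normal form yields diagonal entries (1,1,1,1).

The boundary map ∂_2: C_2 → C_1 acts by ∂[p,q,r] = [q,r] − [p,r] + [p,q]. For instance
  ∂[1,2,4] = [2,4] − [1,4] + [1,2],
  ∂[2,3,4] = [3,4] − [2,4] + [2,3].
The 10×10 boundary matrix has rank 6 and Smith normal form diag(1,1,1,1,1,1).

Boundary ∂_3: C_3 → C_2 sends each 3-simplex σ to the alternating sum Σ_i (−1)^i (σ with its i-th vertex removed). For instance
  ∂[0,2,3,4] = [2,3,4] − [0,3,4] + [0,2,4] − [0,2,3],
  ∂[1,2,3,4] = [2,3,4] − [1,3,4] + [1,2,4] − [1,2,3].
This gives a 10×5 integer matrix of rank 4; reducing to Smith normal form yields diagonal entries (1,1,1,1).

From H_k ≅ ker(∂_k) / im(∂_{k+1}) we obtain:

  H_0: rank C_0 − rank ∂_1 = 5 − 4 = 1, and the invariant factors of ∂_1 are all 1, so H_0 = Z.
  H_1: rank ker ∂_1 − rank ∂_2 = (10 − 4) − 6 = 0, and the invariant factors of ∂_2 are all 1, so H_1 = 0.
  H_2: rank ker ∂_2 − rank ∂_3 = (10 − 6) − 4 = 0, and the invariant factors of ∂_3 are all 1, so H_2 = 0.
  H_3: rank ker ∂_3 − rank ∂_4 = (5 − 4) − 0 = 1, and there is no ∂_4, so H_3 = Z.

Hence the Betti numbers are b_0 = 1, b_1 = 0, b_2 = 0, b_3 = 1.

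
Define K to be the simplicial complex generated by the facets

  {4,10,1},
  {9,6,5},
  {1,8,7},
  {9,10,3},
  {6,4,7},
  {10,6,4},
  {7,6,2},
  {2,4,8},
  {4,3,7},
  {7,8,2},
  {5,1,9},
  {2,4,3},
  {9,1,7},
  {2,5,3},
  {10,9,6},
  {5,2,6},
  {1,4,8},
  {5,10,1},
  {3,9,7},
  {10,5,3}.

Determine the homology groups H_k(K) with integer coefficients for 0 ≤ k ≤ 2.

H_0 ≅ Z,  H_1 ≅ Z × Z/2,  H_2 = 0.

Fix the vertex order 1 < 2 < 3 < 4 < 5 < 6 < 7 < 8 < 9 < 10 and write every simplex with vertices in increasing order. Then dim K = 2 and the simplices of K are:

  0-simplices (10): [1], [2], [3], [4], [5], [6], [7], [8], [9], [10]
  1-simplices (30): (30 of them)
  2-simplices (20): (20 of them)

Hence C_0 ≅ Z^10, C_1 ≅ Z^30, C_2 ≅ Z^20.

Boundary ∂_1: C_1 → C_0 maps an edge to its endpoints' difference, ∂[p,q] = q − p. For instance
  ∂[2,4] = [4] − [2].
As a 10×30 matrix over Z this has rank 9, with invariant factors (1,1,1,1,1,1,1,1,1).

Boundary ∂_2: C_2 → C_1 sends each 2-simplex [p,q,r] to [q,r] − [p,r] + [p,q]. For instance
  ∂[1,7,9] = [7,9] − [1,9] + [1,7],
  ∂[4,6,10] = [6,10] − [4,10] + [4,6].
This gives a 30×20 integer matrix of rank 20; reducing to Smith normal form yields diagonal entries (1,1,1,1,1,1,1,1,1,1,1,1,1,1,1,1,1,1,1,2).

From H_k ≅ ker(∂_k) / im(∂_{k+1}) we obtain:

  H_0: rank C_0 − rank ∂_1 = 10 − 9 = 1, and the invariant factors of ∂_1 are all 1, so H_0 ≅ Z.
  H_1: rank ker ∂_1 − rank ∂_2 = (30 − 9) − 20 = 1, and ∂_2 has invariant factor 2 > 1, so H_1 ≅ Z × Z/2.
  H_2: rank ker ∂_2 − rank ∂_3 = (20 − 20) − 0 = 0, and there is no ∂_3, so H_2 ≅ 0.

As a check, the Euler characteristic is 10 − 30 + 20 = 0, which agrees with 1 − 1 + 0 = 0.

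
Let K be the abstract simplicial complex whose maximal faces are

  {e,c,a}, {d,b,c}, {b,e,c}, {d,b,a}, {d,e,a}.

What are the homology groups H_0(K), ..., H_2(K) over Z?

H_0 = Z,  H_1 = Z,  H_2 = 0.

Order the vertices as a < b < c < d < e. Listing each simplex with vertices in this order, K has dimension 2 with simplices:

  0-simplices (5): a, b, c, d, e
  1-simplices (10): ab, ac, ad, ae, bc, bd, be, cd, ce, de
  2-simplices (5): abd, ace, ade, bcd, bce

giving chain groups C_0 ≅ Z^5, C_1 ≅ Z^10, C_2 ≅ Z^5.

Boundary ∂_1: C_1 → C_0 maps an edge to its endpoints' difference, ∂[p,q] = q − p. For instance
  ∂ab = b − a.
This gives a 5×10 integer matrix of rank 4; reducing to Smith normal form yields diagonal entries (1,1,1,1).

∂_2: C_2 → C_1 sends each 2-simplex [p,q,r] to [q,r] − [p,r] + [p,q]. For instance
  ∂abd = bd − ad + ab,
  ∂ade = de − ae + ad.
The 10×5 boundary matrix has rank 5 and Smith normal form diag(1,1,1,1,1).

Computing H_k = (kernel of ∂_k) / (image of ∂_{k+1}):

  H_0: rank C_0 − rank ∂_1 = 5 − 4 = 1, and the invariant factors of ∂_1 are all 1, so H_0 ≅ Z.
  H_1: rank ker ∂_1 − rank ∂_2 = (10 − 4) − 5 = 1, and the invariant factors of ∂_2 are all 1, so H_1 ≅ Z.
  H_2: rank ker ∂_2 − rank ∂_3 = (5 − 5) − 0 = 0, and there is no ∂_3, so H_2 ≅ 0.

(K is a triangulation of the Möbius band.)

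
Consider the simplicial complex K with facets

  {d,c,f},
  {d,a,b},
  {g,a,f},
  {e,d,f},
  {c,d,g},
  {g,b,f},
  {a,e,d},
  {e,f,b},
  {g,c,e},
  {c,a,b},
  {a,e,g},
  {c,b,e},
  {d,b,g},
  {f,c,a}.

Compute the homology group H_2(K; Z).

Order the vertices as a < b < c < d < e < f < g. Listing each simplex with vertices in this order, K has dimension 2 with simplices:

  0-simplices (7): a, b, c, d, e, f, g
  1-simplices (21): ab, ac, ad, ae, af, ag, bc, bd, be, bf, bg, cd, ce, cf, cg, de, df, dg, ef, eg, fg
  2-simplices (14): abc, abd, acf, ade, aeg, afg, bce, bdg, bef, bfg, cdf, cdg, ceg, def

giving chain groups C_0 ≅ Z^7, C_1 ≅ Z^21, C_2 ≅ Z^14.

The boundary map ∂_1: C_1 → C_0 sends each edge [p,q] (with p < q) to q − p.
The 7×21 boundary matrix has rank 6 and Smith normal form diag(1,1,1,1,1,1).

∂_2: C_2 → C_1 maps a triangle to the signed sum of its edges. For instance
  ∂afg = fg − ag + af,
  ∂ceg = eg − cg + ce.
The 21×14 boundary matrix has rank 13 and Smith normal form diag(1,1,1,1,1,1,1,1,1,1,1,1,1).

Reading off H_k = ker ∂_k / im ∂_{k+1}:

  H_2: rank ker ∂_2 − rank ∂_3 = (14 − 13) − 0 = 1, and there is no ∂_3, so H_2 ≅ Z.

H_2 ≅ Z.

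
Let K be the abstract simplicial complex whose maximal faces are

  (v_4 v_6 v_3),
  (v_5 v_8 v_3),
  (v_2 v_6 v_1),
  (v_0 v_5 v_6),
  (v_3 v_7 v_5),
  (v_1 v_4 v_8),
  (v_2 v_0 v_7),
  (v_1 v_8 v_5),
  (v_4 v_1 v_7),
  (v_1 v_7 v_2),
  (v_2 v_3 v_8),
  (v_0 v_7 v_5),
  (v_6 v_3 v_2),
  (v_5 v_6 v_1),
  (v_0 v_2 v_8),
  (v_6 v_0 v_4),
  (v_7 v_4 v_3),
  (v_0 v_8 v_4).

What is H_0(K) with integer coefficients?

Take the total order v_0 < v_1 < v_2 < v_3 < v_4 < v_5 < v_6 < v_7 < v_8 on the vertex set. Then K (dimension 2) consists of the simplices:

  0-simplices (9): [v_0], [v_1], [v_2], [v_3], [v_4], [v_5], [v_6], [v_7], [v_8]
  1-simplices (27): (27 of them)
  2-simplices (18): (18 of them)

giving chain groups C_0 ≅ Z^9, C_1 ≅ Z^27, C_2 ≅ Z^18.

Boundary ∂_1: C_1 → C_0 is given by ∂[p,q] = [q] − [p]. For instance
  ∂[v_0,v_5] = [v_5] − [v_0].
The resulting 9×27 matrix has rank 8, and its Smith normal form has invariant factors (1,1,1,1,1,1,1,1).

∂_2: C_2 → C_1 sends each 2-simplex [p,q,r] to [q,r] − [p,r] + [p,q]. For instance
  ∂[v_0,v_4,v_6] = [v_4,v_6] − [v_0,v_6] + [v_0,v_4],
  ∂[v_0,v_5,v_7] = [v_5,v_7] − [v_0,v_7] + [v_0,v_5].
The 27×18 boundary matrix has rank 17 and Smith normal form diag(1,1,1,1,1,1,1,1,1,1,1,1,1,1,1,1,1).

Reading off H_k = ker ∂_k / im ∂_{k+1}:

  H_0: rank C_0 − rank ∂_1 = 9 − 8 = 1, and the invariant factors of ∂_1 are all 1, so H_0 = Z.

H_0 ≅ Z.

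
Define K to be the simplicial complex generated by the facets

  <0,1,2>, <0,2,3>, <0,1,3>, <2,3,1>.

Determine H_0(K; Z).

K has 4 vertices, 6 edges, 4 triangles.
rank ∂_0 = 0, rank ∂_1 = 3 ⇒ b_0 = 4 − 0 − 3 = 1; all invariant factors of ∂_1 are 1 so no torsion. So H_0 = Z.

H_0 = Z.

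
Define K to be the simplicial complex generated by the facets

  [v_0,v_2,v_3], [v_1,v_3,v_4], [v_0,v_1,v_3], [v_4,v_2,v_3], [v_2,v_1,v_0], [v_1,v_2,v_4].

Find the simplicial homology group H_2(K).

Fix the vertex order v_0 < v_1 < v_2 < v_3 < v_4 and write every simplex with vertices in increasing order. Then dim K = 2 and the simplices of K are:

  0-simplices (5): [v_0], [v_1], [v_2], [v_3], [v_4]
  1-simplices (9): [v_0,v_1], [v_0,v_2], [v_0,v_3], [v_1,v_2], [v_1,v_3], [v_1,v_4], [v_2,v_3], [v_2,v_4], [v_3,v_4]
  2-simplices (6): [v_0,v_1,v_2], [v_0,v_1,v_3], [v_0,v_2,v_3], [v_1,v_2,v_4], [v_1,v_3,v_4], [v_2,v_3,v_4]

Hence C_0 ≅ Z^5, C_1 ≅ Z^9, C_2 ≅ Z^6.

Boundary ∂_1: C_1 → C_0 sends each edge [p,q] (with p < q) to q − p. For instance
  ∂[v_0,v_2] = [v_2] − [v_0].
This gives a 5×9 integer matrix of rank 4; reducing to Smith normal form yields diagonal entries (1,1,1,1).

The boundary map ∂_2: C_2 → C_1 sends each 2-simplex [p,q,r] to [q,r] − [p,r] + [p,q]. For instance
  ∂[v_1,v_3,v_4] = [v_3,v_4] − [v_1,v_4] + [v_1,v_3],
  ∂[v_2,v_3,v_4] = [v_3,v_4] − [v_2,v_4] + [v_2,v_3].
This gives a 9×6 integer matrix of rank 5; reducing to Smith normal form yields diagonal entries (1,1,1,1,1).

From H_k ≅ ker(∂_k) / im(∂_{k+1}) we obtain:

  H_2: rank ker ∂_2 − rank ∂_3 = (6 − 5) − 0 = 1, and there is no ∂_3, so H_2 = Z.

H_2 = Z.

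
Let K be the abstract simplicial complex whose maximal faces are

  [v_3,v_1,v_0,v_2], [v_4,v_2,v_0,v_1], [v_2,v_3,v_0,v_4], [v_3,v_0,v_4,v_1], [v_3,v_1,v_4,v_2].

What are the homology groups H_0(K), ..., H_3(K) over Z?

H_0 = Z,  H_1 = 0,  H_2 = 0,  H_3 = Z.

Take the total order v_0 < v_1 < v_2 < v_3 < v_4 on the vertex set. Then K (dimension 3) consists of the simplices:

  0-simplices (5): [v_0], [v_1], [v_2], [v_3], [v_4]
  1-simplices (10): [v_0,v_1], [v_0,v_2], [v_0,v_3], [v_0,v_4], [v_1,v_2], [v_1,v_3], [v_1,v_4], [v_2,v_3], [v_2,v_4], [v_3,v_4]
  2-simplices (10): [v_0,v_1,v_2], [v_0,v_1,v_3], [v_0,v_1,v_4], [v_0,v_2,v_3], [v_0,v_2,v_4], [v_0,v_3,v_4], [v_1,v_2,v_3], [v_1,v_2,v_4], [v_1,v_3,v_4], [v_2,v_3,v_4]
  3-simplices (5): [v_0,v_1,v_2,v_3], [v_0,v_1,v_2,v_4], [v_0,v_1,v_3,v_4], [v_0,v_2,v_3,v_4], [v_1,v_2,v_3,v_4]

giving chain groups C_0 ≅ Z^5, C_1 ≅ Z^10, C_2 ≅ Z^10, C_3 ≅ Z^5.

∂_1: C_1 → C_0 sends each edge [p,q] (with p < q) to q − p. For instance
  ∂[v_0,v_2] = [v_2] − [v_0].
The resulting 5×10 matrix has rank 4, and its Smith normal form has invariant factors (1,1,1,1).

The boundary map ∂_2: C_2 → C_1 acts by ∂[p,q,r] = [q,r] − [p,r] + [p,q]. For instance
  ∂[v_2,v_3,v_4] = [v_3,v_4] − [v_2,v_4] + [v_2,v_3],
  ∂[v_1,v_3,v_4] = [v_3,v_4] − [v_1,v_4] + [v_1,v_3].
The resulting 10×10 matrix has rank 6, and its Smith normal form has invariant factors (1,1,1,1,1,1).

∂_3: C_3 → C_2 sends each 3-simplex σ to the alternating sum Σ_i (−1)^i (σ with its i-th vertex removed). For instance
  ∂[v_0,v_1,v_3,v_4] = [v_1,v_3,v_4] − [v_0,v_3,v_4] + [v_0,v_1,v_4] − [v_0,v_1,v_3],
  ∂[v_1,v_2,v_3,v_4] = [v_2,v_3,v_4] − [v_1,v_3,v_4] + [v_1,v_2,v_4] − [v_1,v_2,v_3].
This gives a 10×5 integer matrix of rank 4; reducing to Smith normal form yields diagonal entries (1,1,1,1).

Computing H_k = (kernel of ∂_k) / (image of ∂_{k+1}):

  H_0: rank C_0 − rank ∂_1 = 5 − 4 = 1, and the invariant factors of ∂_1 are all 1, so H_0 = Z.
  H_1: rank ker ∂_1 − rank ∂_2 = (10 − 4) − 6 = 0, and the invariant factors of ∂_2 are all 1, so H_1 = 0.
  H_2: rank ker ∂_2 − rank ∂_3 = (10 − 6) − 4 = 0, and the invariant factors of ∂_3 are all 1, so H_2 = 0.
  H_3: rank ker ∂_3 − rank ∂_4 = (5 − 4) − 0 = 1, and there is no ∂_4, so H_3 = Z.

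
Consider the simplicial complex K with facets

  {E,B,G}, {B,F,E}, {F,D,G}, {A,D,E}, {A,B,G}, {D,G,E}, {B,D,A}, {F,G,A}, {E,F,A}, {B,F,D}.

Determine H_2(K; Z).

We work with the vertex ordering A < B < D < E < F < G. The simplices of K, each written with vertices in increasing order, are:

  0-simplices (6): A, B, D, E, F, G
  1-simplices (15): AB, AD, AE, AF, AG, BD, BE, BF, BG, DE, DF, DG, EF, EG, FG
  2-simplices (10): ABD, ABG, ADE, AEF, AFG, BDF, BEF, BEG, DEG, DFG

Hence C_0 ≅ Z^6, C_1 ≅ Z^15, C_2 ≅ Z^10.

Boundary ∂_1: C_1 → C_0 sends each edge [p,q] (with p < q) to q − p. For instance
  ∂AE = E − A.
This gives a 6×15 integer matrix of rank 5; reducing to Smith normal form yields diagonal entries (1,1,1,1,1).

Boundary ∂_2: C_2 → C_1 sends each 2-simplex [p,q,r] to [q,r] − [p,r] + [p,q]. For instance
  ∂BEF = EF − BF + BE,
  ∂ADE = DE − AE + AD.
The resulting 15×10 matrix has rank 10, and its Smith normal form has invariant factors (1,1,1,1,1,1,1,1,1,2).

Computing H_k = (kernel of ∂_k) / (image of ∂_{k+1}):

  H_2: rank ker ∂_2 − rank ∂_3 = (10 − 10) − 0 = 0, and there is no ∂_3, so H_2 = 0.

H_2 ≅ 0.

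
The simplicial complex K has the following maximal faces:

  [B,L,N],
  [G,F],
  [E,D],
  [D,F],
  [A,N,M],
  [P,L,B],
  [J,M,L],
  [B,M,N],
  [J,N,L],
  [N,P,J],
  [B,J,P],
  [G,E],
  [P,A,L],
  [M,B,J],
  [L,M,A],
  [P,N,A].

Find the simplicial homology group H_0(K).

H_0 ≅ Z^2.

K has 11 vertices, 22 edges, 12 triangles.
rank ∂_0 = 0, rank ∂_1 = 9 ⇒ b_0 = 11 − 0 − 9 = 2; all invariant factors of ∂_1 are 1 so no torsion. So H_0 = Z^2.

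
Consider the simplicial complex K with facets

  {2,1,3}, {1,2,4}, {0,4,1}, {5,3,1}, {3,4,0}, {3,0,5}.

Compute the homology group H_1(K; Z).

H_1 ≅ Z.

Fix the vertex order 0 < 1 < 2 < 3 < 4 < 5 and write every simplex with vertices in increasing order. Then dim K = 2 and the simplices of K are:

  0-simplices (6): [0], [1], [2], [3], [4], [5]
  1-simplices (12): [0,1], [0,3], [0,4], [0,5], [1,2], [1,3], [1,4], [1,5], [2,3], [2,4], [3,4], [3,5]
  2-simplices (6): [0,1,4], [0,3,4], [0,3,5], [1,2,3], [1,2,4], [1,3,5]

so the chain groups are C_0 ≅ Z^6, C_1 ≅ Z^12, C_2 ≅ Z^6.

The boundary map ∂_1: C_1 → C_0 maps an edge to its endpoints' difference, ∂[p,q] = q − p. For instance
  ∂[3,5] = [5] − [3].
As a 6×12 matrix over Z this has rank 5, with invariant factors (1,1,1,1,1).

∂_2: C_2 → C_1 maps a triangle to the signed sum of its edges. For instance
  ∂[0,3,4] = [3,4] − [0,4] + [0,3],
  ∂[1,2,3] = [2,3] − [1,3] + [1,2].
The 12×6 boundary matrix has rank 6 and Smith normal form diag(1,1,1,1,1,1).

Now H_k = ker ∂_k / im ∂_{k+1}, so:

  H_1: rank ker ∂_1 − rank ∂_2 = (12 − 5) − 6 = 1, and the invariant factors of ∂_2 are all 1, so H_1 = Z.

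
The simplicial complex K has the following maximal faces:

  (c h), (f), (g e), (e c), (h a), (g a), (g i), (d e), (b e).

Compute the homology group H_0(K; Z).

Fix the vertex order a < b < c < d < e < f < g < h < i and write every simplex with vertices in increasing order. Then dim K = 1 and the simplices of K are:

  0-simplices (9): a, b, c, d, e, f, g, h, i
  1-simplices (8): ag, ah, be, ce, ch, de, eg, gi

so the chain groups are C_0 ≅ Z^9, C_1 ≅ Z^8.

The boundary map ∂_1: C_1 → C_0 sends each edge [p,q] (with p < q) to q − p. For instance
  ∂gi = i − g.
The 9×8 boundary matrix has rank 7 and Smith normal form diag(1,1,1,1,1,1,1).

Now H_k = ker ∂_k / im ∂_{k+1}, so:

  H_0: rank C_0 − rank ∂_1 = 9 − 7 = 2, and the invariant factors of ∂_1 are all 1, so H_0 = Z^2.

H_0 ≅ Z^2.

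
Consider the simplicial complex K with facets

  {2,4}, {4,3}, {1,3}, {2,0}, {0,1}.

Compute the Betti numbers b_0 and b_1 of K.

b_0 = 1, b_1 = 1.

Fix the vertex order 0 < 1 < 2 < 3 < 4 and write every simplex with vertices in increasing order. Then dim K = 1 and the simplices of K are:

  0-simplices (5): [0], [1], [2], [3], [4]
  1-simplices (5): [0,1], [0,2], [1,3], [2,4], [3,4]

Hence C_0 ≅ Z^5, C_1 ≅ Z^5.

∂_1: C_1 → C_0 is given by ∂[p,q] = [q] − [p]. For instance
  ∂[3,4] = [4] − [3].
This gives a 5×5 integer matrix of rank 4; reducing to Smith normal form yields diagonal entries (1,1,1,1).

Now H_k = ker ∂_k / im ∂_{k+1}, so:

  H_0: rank C_0 − rank ∂_1 = 5 − 4 = 1, and the invariant factors of ∂_1 are all 1, so H_0 ≅ Z.
  H_1: rank ker ∂_1 − rank ∂_2 = (5 − 4) − 0 = 1, and there is no ∂_2, so H_1 ≅ Z.

Hence the Betti numbers are b_0 = 1, b_1 = 1.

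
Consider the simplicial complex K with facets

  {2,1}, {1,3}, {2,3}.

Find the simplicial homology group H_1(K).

Fix the vertex order 1 < 2 < 3 and write every simplex with vertices in increasing order. Then dim K = 1 and the simplices of K are:

  0-simplices (3): [1], [2], [3]
  1-simplices (3): [1,2], [1,3], [2,3]

Hence C_0 ≅ Z^3, C_1 ≅ Z^3.

Boundary ∂_1: C_1 → C_0 sends each edge [p,q] (with p < q) to q − p. For instance
  ∂[2,3] = [3] − [2].
The 3×3 boundary matrix has rank 2 and Smith normal form diag(1,1).

Now H_k = ker ∂_k / im ∂_{k+1}, so:

  H_1: rank ker ∂_1 − rank ∂_2 = (3 − 2) − 0 = 1, and there is no ∂_2, so H_1 = Z.

H_1 = Z.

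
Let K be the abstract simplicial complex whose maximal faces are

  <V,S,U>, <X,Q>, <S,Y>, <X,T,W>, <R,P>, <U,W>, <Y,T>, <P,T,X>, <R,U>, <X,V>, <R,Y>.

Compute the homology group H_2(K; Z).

H_2 = 0.

K has 10 vertices, 16 edges, 3 triangles.
rank ∂_2 = 3, rank ∂_3 = 0 ⇒ b_2 = 3 − 3 − 0 = 0. So H_2 = 0.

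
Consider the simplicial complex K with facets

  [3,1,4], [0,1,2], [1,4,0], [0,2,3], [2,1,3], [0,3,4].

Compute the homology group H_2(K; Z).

We work with the vertex ordering 0 < 1 < 2 < 3 < 4. The simplices of K, each written with vertices in increasing order, are:

  0-simplices (5): [0], [1], [2], [3], [4]
  1-simplices (9): [0,1], [0,2], [0,3], [0,4], [1,2], [1,3], [1,4], [2,3], [3,4]
  2-simplices (6): [0,1,2], [0,1,4], [0,2,3], [0,3,4], [1,2,3], [1,3,4]

giving chain groups C_0 ≅ Z^5, C_1 ≅ Z^9, C_2 ≅ Z^6.

Boundary ∂_1: C_1 → C_0 sends each edge [p,q] (with p < q) to q − p. For instance
  ∂[1,2] = [2] − [1].
The resulting 5×9 matrix has rank 4, and its Smith normal form has invariant factors (1,1,1,1).

The boundary map ∂_2: C_2 → C_1 maps a triangle to the signed sum of its edges. For instance
  ∂[1,2,3] = [2,3] − [1,3] + [1,2],
  ∂[0,1,2] = [1,2] − [0,2] + [0,1].
The 9×6 boundary matrix has rank 5 and Smith normal form diag(1,1,1,1,1).

From H_k ≅ ker(∂_k) / im(∂_{k+1}) we obtain:

  H_2: rank ker ∂_2 − rank ∂_3 = (6 − 5) − 0 = 1, and there is no ∂_3, so H_2 ≅ Z.

(K is a triangulation of the 2-sphere S^2.)

H_2 = Z.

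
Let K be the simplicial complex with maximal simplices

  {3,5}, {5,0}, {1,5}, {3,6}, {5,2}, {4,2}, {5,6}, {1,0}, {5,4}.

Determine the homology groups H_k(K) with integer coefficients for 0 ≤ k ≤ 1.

We work with the vertex ordering 0 < 1 < 2 < 3 < 4 < 5 < 6. The simplices of K, each written with vertices in increasing order, are:

  0-simplices (7): [0], [1], [2], [3], [4], [5], [6]
  1-simplices (9): [0,1], [0,5], [1,5], [2,4], [2,5], [3,5], [3,6], [4,5], [5,6]

so the chain groups are C_0 ≅ Z^7, C_1 ≅ Z^9.

Boundary ∂_1: C_1 → C_0 maps an edge to its endpoints' difference, ∂[p,q] = q − p. For instance
  ∂[0,5] = [5] − [0].
The resulting 7×9 matrix has rank 6, and its Smith normal form has invariant factors (1,1,1,1,1,1).

Computing H_k = (kernel of ∂_k) / (image of ∂_{k+1}):

  H_0: rank C_0 − rank ∂_1 = 7 − 6 = 1, and the invariant factors of ∂_1 are all 1, so H_0 ≅ Z.
  H_1: rank ker ∂_1 − rank ∂_2 = (9 − 6) − 0 = 3, and there is no ∂_2, so H_1 ≅ Z^3.

(K is a triangulation of a wedge of 3 circles.)

H_0 ≅ Z,  H_1 ≅ Z^3.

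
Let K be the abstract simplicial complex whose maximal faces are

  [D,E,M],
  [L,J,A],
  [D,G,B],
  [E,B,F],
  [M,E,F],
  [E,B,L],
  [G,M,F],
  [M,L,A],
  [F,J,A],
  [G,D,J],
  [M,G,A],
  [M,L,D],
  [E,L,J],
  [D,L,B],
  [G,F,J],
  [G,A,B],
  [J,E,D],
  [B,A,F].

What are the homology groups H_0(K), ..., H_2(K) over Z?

H_0 ≅ Z,  H_1 ≅ Z ⊕ Z/2Z,  H_2 = 0.

Take the total order A < B < D < E < F < G < J < L < M on the vertex set. Then K (dimension 2) consists of the simplices:

  0-simplices (9): A, B, D, E, F, G, J, L, M
  1-simplices (27): AB, AF, AG, AJ, AL, AM, BD, BE, BF, BG, BL, DE, DG, DJ, DL, DM, EF, EJ, EL, EM, FG, FJ, FM, GJ, GM, JL, LM
  2-simplices (18): ABF, ABG, AFJ, AGM, AJL, ALM, BDG, BDL, BEF, BEL, DEJ, DEM, DGJ, DLM, EFM, EJL, FGJ, FGM

Hence C_0 ≅ Z^9, C_1 ≅ Z^27, C_2 ≅ Z^18.

The boundary map ∂_1: C_1 → C_0 sends each edge [p,q] (with p < q) to q − p. For instance
  ∂AF = F − A.
The resulting 9×27 matrix has rank 8, and its Smith normal form has invariant factors (1,1,1,1,1,1,1,1).

The boundary map ∂_2: C_2 → C_1 maps a triangle to the signed sum of its edges. For instance
  ∂DEM = EM − DM + DE,
  ∂AGM = GM − AM + AG.
This gives a 27×18 integer matrix of rank 18; reducing to Smith normal form yields diagonal entries (1,1,1,1,1,1,1,1,1,1,1,1,1,1,1,1,1,2).

From H_k ≅ ker(∂_k) / im(∂_{k+1}) we obtain:

  H_0: rank C_0 − rank ∂_1 = 9 − 8 = 1, and the invariant factors of ∂_1 are all 1, so H_0 = Z.
  H_1: rank ker ∂_1 − rank ∂_2 = (27 − 8) − 18 = 1, and ∂_2 has invariant factor 2 > 1, so H_1 = Z ⊕ Z/2Z.
  H_2: rank ker ∂_2 − rank ∂_3 = (18 − 18) − 0 = 0, and there is no ∂_3, so H_2 = 0.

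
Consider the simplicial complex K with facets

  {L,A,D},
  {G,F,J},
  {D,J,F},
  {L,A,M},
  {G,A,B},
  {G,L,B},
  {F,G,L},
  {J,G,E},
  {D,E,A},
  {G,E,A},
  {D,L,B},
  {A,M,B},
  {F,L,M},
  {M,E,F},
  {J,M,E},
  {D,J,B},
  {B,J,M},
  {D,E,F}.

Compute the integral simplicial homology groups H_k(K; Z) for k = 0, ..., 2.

Order the vertices as A < B < D < E < F < G < J < L < M. Listing each simplex with vertices in this order, K has dimension 2 with simplices:

  0-simplices (9): A, B, D, E, F, G, J, L, M
  1-simplices (27): AB, AD, AE, AG, AL, AM, BD, BG, BJ, BL, BM, DE, DF, DJ, DL, EF, EG, EJ, EM, FG, FJ, FL, FM, GJ, GL, JM, LM
  2-simplices (18): ABG, ABM, ADE, ADL, AEG, ALM, BDJ, BDL, BGL, BJM, DEF, DFJ, EFM, EGJ, EJM, FGJ, FGL, FLM

Hence C_0 ≅ Z^9, C_1 ≅ Z^27, C_2 ≅ Z^18.

∂_1: C_1 → C_0 sends each edge [p,q] (with p < q) to q − p. For instance
  ∂EF = F − E.
The 9×27 boundary matrix has rank 8 and Smith normal form diag(1,1,1,1,1,1,1,1).

∂_2: C_2 → C_1 sends each 2-simplex [p,q,r] to [q,r] − [p,r] + [p,q]. For instance
  ∂FLM = LM − FM + FL,
  ∂BGL = GL − BL + BG.
The resulting 27×18 matrix has rank 18, and its Smith normal form has invariant factors (1,1,1,1,1,1,1,1,1,1,1,1,1,1,1,1,1,2).

Computing H_k = (kernel of ∂_k) / (image of ∂_{k+1}):

  H_0: rank C_0 − rank ∂_1 = 9 − 8 = 1, and the invariant factors of ∂_1 are all 1, so H_0 = Z.
  H_1: rank ker ∂_1 − rank ∂_2 = (27 − 8) − 18 = 1, and ∂_2 has invariant factor 2 > 1, so H_1 = Z ⊕ Z/2Z.
  H_2: rank ker ∂_2 − rank ∂_3 = (18 − 18) − 0 = 0, and there is no ∂_3, so H_2 = 0.

(K is a triangulation of the Klein bottle.)

H_0 = Z,  H_1 = Z ⊕ Z/2Z,  H_2 = 0.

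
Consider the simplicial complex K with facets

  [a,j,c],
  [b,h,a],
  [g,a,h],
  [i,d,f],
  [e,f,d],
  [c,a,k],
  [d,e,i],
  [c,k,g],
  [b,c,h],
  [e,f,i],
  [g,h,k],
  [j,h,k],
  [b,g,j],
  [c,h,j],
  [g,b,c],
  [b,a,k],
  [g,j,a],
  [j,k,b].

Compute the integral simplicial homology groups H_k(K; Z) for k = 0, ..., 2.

H_0 = Z^2,  H_1 = Z^2,  H_2 = Z^2.

Order the vertices as a < b < c < d < e < f < g < h < i < j < k. Listing each simplex with vertices in this order, K has dimension 2 with simplices:

  0-simplices (11): a, b, c, d, e, f, g, h, i, j, k
  1-simplices (27): ab, ac, ag, ah, aj, ak, bc, bg, bh, bj, bk, cg, ch, cj, ck, de, df, di, ef, ei, fi, gh, gj, gk, hj, hk, jk
  2-simplices (18): abh, abk, acj, ack, agh, agj, bcg, bch, bgj, bjk, cgk, chj, def, dei, dfi, efi, ghk, hjk

so the chain groups are C_0 ≅ Z^11, C_1 ≅ Z^27, C_2 ≅ Z^18.

∂_1: C_1 → C_0 sends each edge [p,q] (with p < q) to q − p. For instance
  ∂bh = h − b.
This gives a 11×27 integer matrix of rank 9; reducing to Smith normal form yields diagonal entries (1,1,1,1,1,1,1,1,1).

∂_2: C_2 → C_1 sends each 2-simplex [p,q,r] to [q,r] − [p,r] + [p,q]. For instance
  ∂dfi = fi − di + df,
  ∂chj = hj − cj + ch.
As a 27×18 matrix over Z this has rank 16, with invariant factors (1,1,1,1,1,1,1,1,1,1,1,1,1,1,1,1).

Reading off H_k = ker ∂_k / im ∂_{k+1}:

  H_0: rank C_0 − rank ∂_1 = 11 − 9 = 2, and the invariant factors of ∂_1 are all 1, so H_0 ≅ Z^2.
  H_1: rank ker ∂_1 − rank ∂_2 = (27 − 9) − 16 = 2, and the invariant factors of ∂_2 are all 1, so H_1 ≅ Z^2.
  H_2: rank ker ∂_2 − rank ∂_3 = (18 − 16) − 0 = 2, and there is no ∂_3, so H_2 ≅ Z^2.

As a check, the Euler characteristic is 11 − 27 + 18 = 2, which agrees with 2 − 2 + 2 = 2.
(K is a triangulation of the disjoint union of the 2-sphere S^2 and the torus T^2.)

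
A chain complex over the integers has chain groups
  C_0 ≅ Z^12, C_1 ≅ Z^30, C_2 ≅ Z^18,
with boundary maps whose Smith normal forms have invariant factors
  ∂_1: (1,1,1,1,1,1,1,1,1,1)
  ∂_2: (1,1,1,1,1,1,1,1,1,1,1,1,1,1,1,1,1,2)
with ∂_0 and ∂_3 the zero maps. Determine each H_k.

H_0: b_0 = 12 − 0 − 10 = 2; torsion from ∂_1 factors > 1: none. So H_0 ≅ Z^2.
H_1: b_1 = 30 − 10 − 18 = 2; torsion from ∂_2 factors > 1: [2]. So H_1 ≅ Z^2 ⊕ Z_2.
H_2: b_2 = 18 − 18 − 0 = 0; torsion from ∂_3 factors > 1: none. So H_2 ≅ 0.

H_0 ≅ Z^2,  H_1 ≅ Z^2 ⊕ Z_2,  H_2 = 0.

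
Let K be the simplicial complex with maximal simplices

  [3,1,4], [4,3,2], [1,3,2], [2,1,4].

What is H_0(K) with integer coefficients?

Order the vertices as 1 < 2 < 3 < 4. Listing each simplex with vertices in this order, K has dimension 2 with simplices:

  0-simplices (4): [1], [2], [3], [4]
  1-simplices (6): [1,2], [1,3], [1,4], [2,3], [2,4], [3,4]
  2-simplices (4): [1,2,3], [1,2,4], [1,3,4], [2,3,4]

so the chain groups are C_0 ≅ Z^4, C_1 ≅ Z^6, C_2 ≅ Z^4.

∂_1: C_1 → C_0 is given by ∂[p,q] = [q] − [p].
The 4×6 boundary matrix has rank 3 and Smith normal form diag(1,1,1).

The boundary map ∂_2: C_2 → C_1 maps a triangle to the signed sum of its edges. For instance
  ∂[1,2,4] = [2,4] − [1,4] + [1,2],
  ∂[1,2,3] = [2,3] − [1,3] + [1,2].
The resulting 6×4 matrix has rank 3, and its Smith normal form has invariant factors (1,1,1).

Reading off H_k = ker ∂_k / im ∂_{k+1}:

  H_0: rank C_0 − rank ∂_1 = 4 − 3 = 1, and the invariant factors of ∂_1 are all 1, so H_0 = Z.

(K is a triangulation of the 2-sphere S^2.)

H_0 ≅ Z.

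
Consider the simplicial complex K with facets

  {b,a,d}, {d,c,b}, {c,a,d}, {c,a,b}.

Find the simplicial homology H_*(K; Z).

H_0 = Z,  H_1 = 0,  H_2 = Z.

Take the total order a < b < c < d on the vertex set. Then K (dimension 2) consists of the simplices:

  0-simplices (4): a, b, c, d
  1-simplices (6): ab, ac, ad, bc, bd, cd
  2-simplices (4): abc, abd, acd, bcd

Hence C_0 ≅ Z^4, C_1 ≅ Z^6, C_2 ≅ Z^4.

Boundary ∂_1: C_1 → C_0 sends each edge [p,q] (with p < q) to q − p.
The 4×6 boundary matrix has rank 3 and Smith normal form diag(1,1,1).

The boundary map ∂_2: C_2 → C_1 maps a triangle to the signed sum of its edges. For instance
  ∂bcd = cd − bd + bc,
  ∂acd = cd − ad + ac.
As a 6×4 matrix over Z this has rank 3, with invariant factors (1,1,1).

From H_k ≅ ker(∂_k) / im(∂_{k+1}) we obtain:

  H_0: rank C_0 − rank ∂_1 = 4 − 3 = 1, and the invariant factors of ∂_1 are all 1, so H_0 = Z.
  H_1: rank ker ∂_1 − rank ∂_2 = (6 − 3) − 3 = 0, and the invariant factors of ∂_2 are all 1, so H_1 = 0.
  H_2: rank ker ∂_2 − rank ∂_3 = (4 − 3) − 0 = 1, and there is no ∂_3, so H_2 = Z.

(K is a triangulation of the 2-sphere S^2.)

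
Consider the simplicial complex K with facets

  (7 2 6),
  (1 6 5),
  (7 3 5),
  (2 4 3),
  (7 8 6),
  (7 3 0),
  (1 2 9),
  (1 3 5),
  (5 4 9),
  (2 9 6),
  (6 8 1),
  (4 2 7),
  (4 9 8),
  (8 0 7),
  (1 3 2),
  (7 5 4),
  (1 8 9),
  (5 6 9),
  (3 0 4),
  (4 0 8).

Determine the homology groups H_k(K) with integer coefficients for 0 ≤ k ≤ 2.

H_0 = Z,  H_1 = Z × Z/2,  H_2 = 0.

We work with the vertex ordering 0 < 1 < 2 < 3 < 4 < 5 < 6 < 7 < 8 < 9. The simplices of K, each written with vertices in increasing order, are:

  0-simplices (10): [0], [1], [2], [3], [4], [5], [6], [7], [8], [9]
  1-simplices (30): (30 of them)
  2-simplices (20): (20 of them)

giving chain groups C_0 ≅ Z^10, C_1 ≅ Z^30, C_2 ≅ Z^20.

∂_1: C_1 → C_0 maps an edge to its endpoints' difference, ∂[p,q] = q − p. For instance
  ∂[4,5] = [5] − [4].
As a 10×30 matrix over Z this has rank 9, with invariant factors (1,1,1,1,1,1,1,1,1).

∂_2: C_2 → C_1 acts by ∂[p,q,r] = [q,r] − [p,r] + [p,q]. For instance
  ∂[0,3,4] = [3,4] − [0,4] + [0,3],
  ∂[1,2,3] = [2,3] − [1,3] + [1,2].
The 30×20 boundary matrix has rank 20 and Smith normal form diag(1,1,1,1,1,1,1,1,1,1,1,1,1,1,1,1,1,1,1,2).

Now H_k = ker ∂_k / im ∂_{k+1}, so:

  H_0: rank C_0 − rank ∂_1 = 10 − 9 = 1, and the invariant factors of ∂_1 are all 1, so H_0 = Z.
  H_1: rank ker ∂_1 − rank ∂_2 = (30 − 9) − 20 = 1, and ∂_2 has invariant factor 2 > 1, so H_1 = Z × Z/2.
  H_2: rank ker ∂_2 − rank ∂_3 = (20 − 20) − 0 = 0, and there is no ∂_3, so H_2 = 0.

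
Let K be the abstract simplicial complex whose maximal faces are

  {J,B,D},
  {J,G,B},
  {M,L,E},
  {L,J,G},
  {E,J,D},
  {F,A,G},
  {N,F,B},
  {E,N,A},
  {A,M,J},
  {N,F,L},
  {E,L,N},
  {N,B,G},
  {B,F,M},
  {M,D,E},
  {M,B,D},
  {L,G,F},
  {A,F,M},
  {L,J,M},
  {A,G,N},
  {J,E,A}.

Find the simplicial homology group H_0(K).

H_0 ≅ Z.

Order the vertices as A < B < D < E < F < G < J < L < M < N. Listing each simplex with vertices in this order, K has dimension 2 with simplices:

  0-simplices (10): A, B, D, E, F, G, J, L, M, N
  1-simplices (30): AE, AF, AG, AJ, AM, AN, BD, BF, BG, BJ, BM, BN, DE, DJ, DM, EJ, EL, EM, EN, FG, FL, FM, FN, GJ, GL, GN, JL, JM, LM, LN
  2-simplices (20): AEJ, AEN, AFG, AFM, AGN, AJM, BDJ, BDM, BFM, BFN, BGJ, BGN, DEJ, DEM, ELM, ELN, FGL, FLN, GJL, JLM

giving chain groups C_0 ≅ Z^10, C_1 ≅ Z^30, C_2 ≅ Z^20.

∂_1: C_1 → C_0 is given by ∂[p,q] = [q] − [p]. For instance
  ∂EJ = J − E.
The 10×30 boundary matrix has rank 9 and Smith normal form diag(1,1,1,1,1,1,1,1,1).

Boundary ∂_2: C_2 → C_1 sends each 2-simplex [p,q,r] to [q,r] − [p,r] + [p,q]. For instance
  ∂JLM = LM − JM + JL,
  ∂ELM = LM − EM + EL.
This gives a 30×20 integer matrix of rank 20; reducing to Smith normal form yields diagonal entries (1,1,1,1,1,1,1,1,1,1,1,1,1,1,1,1,1,1,1,2).

From H_k ≅ ker(∂_k) / im(∂_{k+1}) we obtain:

  H_0: rank C_0 − rank ∂_1 = 10 − 9 = 1, and the invariant factors of ∂_1 are all 1, so H_0 ≅ Z.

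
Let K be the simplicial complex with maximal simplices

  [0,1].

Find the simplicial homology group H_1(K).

H_1 ≅ 0.

Fix the vertex order 0 < 1 and write every simplex with vertices in increasing order. Then dim K = 1 and the simplices of K are:

  0-simplices (2): [0], [1]
  1-simplices (1): [0,1]

Hence C_0 ≅ Z^2, C_1 ≅ Z^1.

The boundary map ∂_1: C_1 → C_0 is given by ∂[p,q] = [q] − [p]. For instance
  ∂[0,1] = [1] − [0].
The 2×1 boundary matrix has rank 1 and Smith normal form diag(1).

Reading off H_k = ker ∂_k / im ∂_{k+1}:

  H_1: rank ker ∂_1 − rank ∂_2 = (1 − 1) − 0 = 0, and there is no ∂_2, so H_1 ≅ 0.

(K is a triangulation of the 1-simplex.)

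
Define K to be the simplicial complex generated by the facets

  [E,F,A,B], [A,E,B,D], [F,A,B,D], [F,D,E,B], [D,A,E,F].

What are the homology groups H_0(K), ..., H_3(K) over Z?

H_0 = Z,  H_1 = 0,  H_2 = 0,  H_3 = Z.

Order the vertices as A < B < D < E < F. Listing each simplex with vertices in this order, K has dimension 3 with simplices:

  0-simplices (5): A, B, D, E, F
  1-simplices (10): AB, AD, AE, AF, BD, BE, BF, DE, DF, EF
  2-simplices (10): ABD, ABE, ABF, ADE, ADF, AEF, BDE, BDF, BEF, DEF
  3-simplices (5): ABDE, ABDF, ABEF, ADEF, BDEF

giving chain groups C_0 ≅ Z^5, C_1 ≅ Z^10, C_2 ≅ Z^10, C_3 ≅ Z^5.

∂_1: C_1 → C_0 is given by ∂[p,q] = [q] − [p].
As a 5×10 matrix over Z this has rank 4, with invariant factors (1,1,1,1).

The boundary map ∂_2: C_2 → C_1 maps a triangle to the signed sum of its edges. For instance
  ∂AEF = EF − AF + AE,
  ∂BEF = EF − BF + BE.
This gives a 10×10 integer matrix of rank 6; reducing to Smith normal form yields diagonal entries (1,1,1,1,1,1).

The boundary map ∂_3: C_3 → C_2 sends each 3-simplex σ to the alternating sum Σ_i (−1)^i (σ with its i-th vertex removed). For instance
  ∂ADEF = DEF − AEF + ADF − ADE,
  ∂ABDF = BDF − ADF + ABF − ABD.
This gives a 10×5 integer matrix of rank 4; reducing to Smith normal form yields diagonal entries (1,1,1,1).

Now H_k = ker ∂_k / im ∂_{k+1}, so:

  H_0: rank C_0 − rank ∂_1 = 5 − 4 = 1, and the invariant factors of ∂_1 are all 1, so H_0 = Z.
  H_1: rank ker ∂_1 − rank ∂_2 = (10 − 4) − 6 = 0, and the invariant factors of ∂_2 are all 1, so H_1 = 0.
  H_2: rank ker ∂_2 − rank ∂_3 = (10 − 6) − 4 = 0, and the invariant factors of ∂_3 are all 1, so H_2 = 0.
  H_3: rank ker ∂_3 − rank ∂_4 = (5 − 4) − 0 = 1, and there is no ∂_4, so H_3 = Z.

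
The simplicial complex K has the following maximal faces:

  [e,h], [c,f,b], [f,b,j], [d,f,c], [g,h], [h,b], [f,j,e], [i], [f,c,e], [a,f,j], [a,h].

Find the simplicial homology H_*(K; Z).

H_0 = Z^2,  H_1 = Z^2,  H_2 = 0.

We work with the vertex ordering a < b < c < d < e < f < g < h < i < j. The simplices of K, each written with vertices in increasing order, are:

  0-simplices (10): a, b, c, d, e, f, g, h, i, j
  1-simplices (16): af, ah, aj, bc, bf, bh, bj, cd, ce, cf, df, ef, eh, ej, fj, gh
  2-simplices (6): afj, bcf, bfj, cdf, cef, efj

giving chain groups C_0 ≅ Z^10, C_1 ≅ Z^16, C_2 ≅ Z^6.

∂_1: C_1 → C_0 maps an edge to its endpoints' difference, ∂[p,q] = q − p.
This gives a 10×16 integer matrix of rank 8; reducing to Smith normal form yields diagonal entries (1,1,1,1,1,1,1,1).

Boundary ∂_2: C_2 → C_1 maps a triangle to the signed sum of its edges. For instance
  ∂bcf = cf − bf + bc,
  ∂bfj = fj − bj + bf.
The resulting 16×6 matrix has rank 6, and its Smith normal form has invariant factors (1,1,1,1,1,1).

Reading off H_k = ker ∂_k / im ∂_{k+1}:

  H_0: rank C_0 − rank ∂_1 = 10 − 8 = 2, and the invariant factors of ∂_1 are all 1, so H_0 = Z^2.
  H_1: rank ker ∂_1 − rank ∂_2 = (16 − 8) − 6 = 2, and the invariant factors of ∂_2 are all 1, so H_1 = Z^2.
  H_2: rank ker ∂_2 − rank ∂_3 = (6 − 6) − 0 = 0, and there is no ∂_3, so H_2 = 0.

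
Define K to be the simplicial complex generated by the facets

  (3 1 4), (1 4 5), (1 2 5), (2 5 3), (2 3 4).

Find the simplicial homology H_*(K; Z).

We work with the vertex ordering 1 < 2 < 3 < 4 < 5. The simplices of K, each written with vertices in increasing order, are:

  0-simplices (5): [1], [2], [3], [4], [5]
  1-simplices (10): [1,2], [1,3], [1,4], [1,5], [2,3], [2,4], [2,5], [3,4], [3,5], [4,5]
  2-simplices (5): [1,2,5], [1,3,4], [1,4,5], [2,3,4], [2,3,5]

giving chain groups C_0 ≅ Z^5, C_1 ≅ Z^10, C_2 ≅ Z^5.

The boundary map ∂_1: C_1 → C_0 is given by ∂[p,q] = [q] − [p]. For instance
  ∂[1,3] = [3] − [1].
The 5×10 boundary matrix has rank 4 and Smith normal form diag(1,1,1,1).

∂_2: C_2 → C_1 sends each 2-simplex [p,q,r] to [q,r] − [p,r] + [p,q]. For instance
  ∂[1,3,4] = [3,4] − [1,4] + [1,3],
  ∂[2,3,4] = [3,4] − [2,4] + [2,3].
The resulting 10×5 matrix has rank 5, and its Smith normal form has invariant factors (1,1,1,1,1).

From H_k ≅ ker(∂_k) / im(∂_{k+1}) we obtain:

  H_0: rank C_0 − rank ∂_1 = 5 − 4 = 1, and the invariant factors of ∂_1 are all 1, so H_0 = Z.
  H_1: rank ker ∂_1 − rank ∂_2 = (10 − 4) − 5 = 1, and the invariant factors of ∂_2 are all 1, so H_1 = Z.
  H_2: rank ker ∂_2 − rank ∂_3 = (5 − 5) − 0 = 0, and there is no ∂_3, so H_2 = 0.

H_0 ≅ Z,  H_1 ≅ Z,  H_2 = 0.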